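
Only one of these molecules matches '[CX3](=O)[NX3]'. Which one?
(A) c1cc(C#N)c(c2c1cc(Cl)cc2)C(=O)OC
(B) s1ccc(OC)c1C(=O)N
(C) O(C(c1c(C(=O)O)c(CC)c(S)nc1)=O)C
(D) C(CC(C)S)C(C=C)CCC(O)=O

B

[CX3](=O)[NX3] describes a carbonyl carbon bonded to a trivalent nitrogen (an amide).
(A) has a nitrile (-C#N) but the nitrile N is NX1 (triple-bonded), not NX3.
(B) contains a primary amide (-C(=O)NH2), which satisfies every atom and bond constraint.
(C) has a methyl-ester group (-C(=O)OCH3) but the carbonyl is bonded to O, not to an NX3 nitrogen.
(D) has a carboxylic acid group (-C(=O)OH) but the carbonyl is bonded to O, not to an NX3 nitrogen.
So the answer is (B).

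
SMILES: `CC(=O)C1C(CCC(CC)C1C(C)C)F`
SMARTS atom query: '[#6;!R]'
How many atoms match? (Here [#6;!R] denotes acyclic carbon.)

7

The query [#6;!R] means: carbon not in any ring.
Check the 15 heavy atoms by environment: 6× C (in 6-ring) → no; 7× C (acyclic) → match; 1× F (acyclic) → no; 1× O (acyclic) → no.
That gives 7 matching atoms.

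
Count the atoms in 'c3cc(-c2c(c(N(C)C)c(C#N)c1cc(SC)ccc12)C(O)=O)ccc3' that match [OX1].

Check the 26 heavy atoms by environment: 16× c (aromatic, X3) → no; 1× C (X2) → no; 1× N (X1) → no; 1× S (X2) → no; 3× C (X4) → no; 1× C (X3) → no; 1× O (X1) → match; 1× O (X2) → no; 1× N (X3) → no.
That gives 1 matching atom.

1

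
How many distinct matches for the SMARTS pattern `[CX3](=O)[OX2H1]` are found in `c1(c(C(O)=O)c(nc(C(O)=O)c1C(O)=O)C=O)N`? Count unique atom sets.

3

[CX3](=O)[OX2H1] is the SMARTS for a carboxylic acid: an sp2 carbon double-bonded to O and single-bonded to an -OH oxygen.
The molecule carries 3 separate instances of a carboxylic acid group (-C(=O)OH) meeting every constraint; each maps to a distinct set of atoms, giving 3 matches.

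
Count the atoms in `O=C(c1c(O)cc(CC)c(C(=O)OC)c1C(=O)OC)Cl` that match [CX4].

The query [CX4] means: C with X4: aliphatic carbon with exactly 4 total connections (bonds + H).
Check the 20 heavy atoms by environment: 6× c (aromatic, X3) → no; 4× C (X4) → match; 3× C (X3) → no; 3× O (X1) → no; 1× Cl (X1) → no; 3× O (X2) → no.
That gives 4 matching atoms.

4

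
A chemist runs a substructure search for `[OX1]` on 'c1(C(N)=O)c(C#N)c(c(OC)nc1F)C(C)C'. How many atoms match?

1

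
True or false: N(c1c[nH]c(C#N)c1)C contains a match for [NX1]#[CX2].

True

The pattern [NX1]#[CX2] describes a nitrogen triple-bonded to a two-connected carbon — a nitrile.
The molecule carries a nitrile (-C#N), whose atoms satisfy every constraint of the query, so the pattern matches.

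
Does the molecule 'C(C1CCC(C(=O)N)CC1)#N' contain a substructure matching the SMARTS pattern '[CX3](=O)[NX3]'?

Yes

The pattern [CX3](=O)[NX3] describes a carbonyl carbon bonded to a trivalent nitrogen — an amide.
The molecule carries a primary amide (-C(=O)NH2), whose atoms satisfy every constraint of the query, so the pattern matches.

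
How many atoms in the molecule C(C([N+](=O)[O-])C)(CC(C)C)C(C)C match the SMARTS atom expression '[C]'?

10

The query [C] means: uppercase C matches aliphatic (non-aromatic) carbon only.
Check the 13 heavy atoms by environment: 10× C → match; 1× N (charge +1) → no; 1× O (charge -1) → no; 1× O → no.
That gives 10 matching atoms.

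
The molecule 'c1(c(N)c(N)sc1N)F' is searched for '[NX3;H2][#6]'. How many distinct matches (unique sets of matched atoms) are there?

3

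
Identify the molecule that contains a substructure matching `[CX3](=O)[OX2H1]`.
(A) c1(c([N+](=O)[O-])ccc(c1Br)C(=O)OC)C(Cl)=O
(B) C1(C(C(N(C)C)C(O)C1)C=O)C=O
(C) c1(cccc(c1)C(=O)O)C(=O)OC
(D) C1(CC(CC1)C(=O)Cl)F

[CX3](=O)[OX2H1] describes an sp2 carbon double-bonded to O and single-bonded to an -OH oxygen (a carboxylic acid).
(A) has a methyl-ester group (-C(=O)OCH3) but the singly-bonded O has no H (OX2H0, not OX2H1).
(B) has an aldehyde (-CHO) but there is no singly-bonded oxygen on the carbonyl carbon.
(C) contains a carboxylic acid group (-C(=O)OH), which satisfies every atom and bond constraint.
(D) has an acyl chloride (-C(=O)Cl) but the carbonyl is bonded to Cl, not to an -OH oxygen.
So the answer is (C).

C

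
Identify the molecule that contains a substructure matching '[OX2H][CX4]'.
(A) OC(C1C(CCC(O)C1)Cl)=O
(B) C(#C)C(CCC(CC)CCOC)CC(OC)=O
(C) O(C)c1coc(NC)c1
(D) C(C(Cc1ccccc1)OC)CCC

[OX2H][CX4] describes a hydroxyl oxygen bound to an sp3 (X4) carbon (an aliphatic alcohol).
(A) contains a hydroxyl group (-OH), which satisfies every atom and bond constraint.
(B) has a methoxy ether (-OCH3) but the oxygen has H0 (ether), not H1.
(C) has a methoxy ether (-OCH3) but the oxygen has H0 (ether), not H1.
(D) has a methoxy ether (-OCH3) but the oxygen has H0 (ether), not H1.
So the answer is (A).

A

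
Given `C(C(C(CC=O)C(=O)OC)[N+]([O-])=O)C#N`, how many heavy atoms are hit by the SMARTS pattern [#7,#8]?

7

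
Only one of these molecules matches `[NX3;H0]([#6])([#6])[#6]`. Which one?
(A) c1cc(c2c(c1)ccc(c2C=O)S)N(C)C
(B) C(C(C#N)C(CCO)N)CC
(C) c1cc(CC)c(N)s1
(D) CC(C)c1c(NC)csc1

A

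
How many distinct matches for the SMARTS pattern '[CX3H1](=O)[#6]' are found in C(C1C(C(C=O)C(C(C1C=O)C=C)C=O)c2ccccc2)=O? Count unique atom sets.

[CX3H1](=O)[#6] is the SMARTS for an aldehyde: an sp2 carbon with one H, double-bonded to O and single-bonded to carbon.
The molecule carries 4 separate instances of an aldehyde (-CHO) meeting every constraint; each maps to a distinct set of atoms, giving 4 matches.

4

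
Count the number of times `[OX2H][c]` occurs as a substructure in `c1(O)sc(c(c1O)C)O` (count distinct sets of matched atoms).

3

[OX2H][c] is the SMARTS for a phenol: a hydroxyl oxygen attached to an aromatic carbon.
The molecule carries 3 separate instances of a hydroxyl group (-OH) meeting every constraint; each maps to a distinct set of atoms, giving 3 matches.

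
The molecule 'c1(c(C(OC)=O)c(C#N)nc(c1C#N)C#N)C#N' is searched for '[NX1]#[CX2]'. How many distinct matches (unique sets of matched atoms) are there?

4

[NX1]#[CX2] is the SMARTS for a nitrile: a nitrogen triple-bonded to a two-connected carbon.
The molecule carries 4 separate instances of a nitrile (-C#N) meeting every constraint; each maps to a distinct set of atoms, giving 4 matches.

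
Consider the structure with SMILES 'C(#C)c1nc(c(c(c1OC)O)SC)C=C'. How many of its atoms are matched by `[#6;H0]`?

6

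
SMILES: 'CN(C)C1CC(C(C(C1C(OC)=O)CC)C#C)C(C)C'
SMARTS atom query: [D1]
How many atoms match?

8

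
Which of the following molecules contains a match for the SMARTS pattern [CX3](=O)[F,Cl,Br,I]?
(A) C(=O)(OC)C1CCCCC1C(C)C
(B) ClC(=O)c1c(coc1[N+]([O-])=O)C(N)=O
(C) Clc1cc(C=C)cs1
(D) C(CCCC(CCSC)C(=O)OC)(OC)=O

B

[CX3](=O)[F,Cl,Br,I] describes a carbonyl carbon bonded to a halogen (an acyl halide).
(A) has a methyl-ester group (-C(=O)OCH3) but the carbonyl is bonded to -O-C, not to a halogen.
(B) contains an acyl chloride (-C(=O)Cl), which satisfies every atom and bond constraint.
(C) has a chloro substituent but the Cl is not on a carbonyl carbon.
(D) has a methyl-ester group (-C(=O)OCH3) but the carbonyl is bonded to -O-C, not to a halogen.
So the answer is (B).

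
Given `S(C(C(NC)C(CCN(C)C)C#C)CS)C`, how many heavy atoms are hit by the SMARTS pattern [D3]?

Check the 16 heavy atoms by environment: 4× C (D2) → no; 3× C (D3) → match; 1× S (D1) → no; 1× N (D2) → no; 5× C (D1) → no; 1× S (D2) → no; 1× N (D3) → match.
Summing the matching environments: 3 + 1 = 4 matching atoms.

4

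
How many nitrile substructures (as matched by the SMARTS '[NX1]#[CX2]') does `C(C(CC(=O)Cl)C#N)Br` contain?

1

[NX1]#[CX2] is the SMARTS for a nitrile: a nitrogen triple-bonded to a two-connected carbon.
Exactly one fragment in the molecule meets all constraints, giving 1 match.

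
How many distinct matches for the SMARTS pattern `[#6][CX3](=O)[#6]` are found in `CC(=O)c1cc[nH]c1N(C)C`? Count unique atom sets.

1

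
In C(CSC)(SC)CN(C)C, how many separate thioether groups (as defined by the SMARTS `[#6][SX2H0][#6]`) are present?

[#6][SX2H0][#6] is the SMARTS for a thioether: an aliphatic sulfur bridging two carbons with no H on the sulfur.
The molecule carries 2 separate instances of a methylthio ether (-SCH3) meeting every constraint; each maps to a distinct set of atoms, giving 2 matches.

2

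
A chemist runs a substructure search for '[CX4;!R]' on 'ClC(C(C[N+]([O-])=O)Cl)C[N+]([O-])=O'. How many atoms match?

The query [CX4;!R] means: aliphatic carbon with four total connections, not in a ring.
Check the 12 heavy atoms by environment: 4× C (X4, acyclic) → match; 2× Cl (X1, acyclic) → no; 2× N (charge +1, X3, acyclic) → no; 2× O (charge -1, X1, acyclic) → no; 2× O (X1, acyclic) → no.
That gives 4 matching atoms.

4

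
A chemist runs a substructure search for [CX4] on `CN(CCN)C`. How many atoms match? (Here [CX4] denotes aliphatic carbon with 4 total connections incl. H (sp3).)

The query [CX4] means: C with X4: aliphatic carbon with exactly 4 total connections (bonds + H).
Check the 6 heavy atoms by environment: 4× C (X4) → match; 2× N (X3) → no.
That gives 4 matching atoms.

4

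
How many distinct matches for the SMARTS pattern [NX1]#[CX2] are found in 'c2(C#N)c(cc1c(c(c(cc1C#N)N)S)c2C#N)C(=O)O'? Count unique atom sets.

3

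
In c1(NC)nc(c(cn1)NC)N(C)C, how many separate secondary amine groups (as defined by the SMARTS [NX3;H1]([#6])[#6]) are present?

[NX3;H1]([#6])[#6] is the SMARTS for a secondary amine: a trivalent nitrogen with one H, bonded to two carbons.
The molecule carries 2 separate instances of an N-methylamino group (-NHCH3) meeting every constraint; each maps to a distinct set of atoms, giving 2 matches.

2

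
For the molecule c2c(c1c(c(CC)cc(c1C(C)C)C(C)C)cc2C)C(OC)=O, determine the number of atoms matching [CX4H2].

1

Check the 23 heavy atoms by environment: 7× c (aromatic, H0, X3) → no; 3× c (aromatic, H1, X3) → no; 7× C (H3, X4) → no; 1× C (H0, X3) → no; 1× O (H0, X1) → no; 1× O (H0, X2) → no; 1× C (H2, X4) → match; 2× C (H1, X4) → no.
That gives 1 matching atom.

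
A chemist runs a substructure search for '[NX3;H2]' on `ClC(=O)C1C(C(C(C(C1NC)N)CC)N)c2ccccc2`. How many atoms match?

2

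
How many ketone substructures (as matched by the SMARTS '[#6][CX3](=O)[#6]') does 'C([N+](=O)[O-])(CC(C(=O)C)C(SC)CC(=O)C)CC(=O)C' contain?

[#6][CX3](=O)[#6] is the SMARTS for a ketone: a carbonyl carbon (no H) flanked by two carbons.
The molecule carries 3 separate instances of an acetyl/ketone group (-C(=O)CH3) meeting every constraint; each maps to a distinct set of atoms, giving 3 matches.

3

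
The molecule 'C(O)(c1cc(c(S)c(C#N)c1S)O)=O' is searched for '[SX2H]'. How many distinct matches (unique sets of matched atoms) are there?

[SX2H] is the SMARTS for a thiol: an aliphatic sulfur with two connections, one being H.
The molecule carries 2 separate instances of a thiol (-SH) meeting every constraint; each maps to a distinct set of atoms, giving 2 matches.

2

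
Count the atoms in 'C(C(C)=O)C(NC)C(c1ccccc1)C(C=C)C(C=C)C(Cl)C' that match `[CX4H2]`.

The query [CX4H2] means: sp3 carbon (X4) with exactly two hydrogens.
Check the 23 heavy atoms by environment: 1× C (H2, X4) → match; 5× C (H1, X4) → no; 3× C (H3, X4) → no; 1× C (H0, X3) → no; 1× O (H0, X1) → no; 1× c (aromatic, H0, X3) → no; 5× c (aromatic, H1, X3) → no; 1× N (H1, X3) → no; 1× Cl (H0, X1) → no; 2× C (H1, X3) → no; 2× C (H2, X3) → no.
That gives 1 matching atom.

1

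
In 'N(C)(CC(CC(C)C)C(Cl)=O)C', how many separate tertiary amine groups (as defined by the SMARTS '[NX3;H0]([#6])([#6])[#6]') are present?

1

[NX3;H0]([#6])([#6])[#6] is the SMARTS for a tertiary amine: a trivalent nitrogen with no H, bonded to three carbons.
Exactly one fragment in the molecule meets all constraints, giving 1 match.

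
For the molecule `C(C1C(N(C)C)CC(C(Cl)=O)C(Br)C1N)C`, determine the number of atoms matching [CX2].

0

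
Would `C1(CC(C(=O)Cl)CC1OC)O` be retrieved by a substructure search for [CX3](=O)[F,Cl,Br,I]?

The pattern [CX3](=O)[F,Cl,Br,I] describes a carbonyl carbon bonded to a halogen — an acyl halide.
The molecule carries an acyl chloride (-C(=O)Cl), whose atoms satisfy every constraint of the query, so the pattern matches.

Yes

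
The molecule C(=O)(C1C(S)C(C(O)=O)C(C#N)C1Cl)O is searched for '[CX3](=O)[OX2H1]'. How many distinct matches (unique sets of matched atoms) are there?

2

[CX3](=O)[OX2H1] is the SMARTS for a carboxylic acid: an sp2 carbon double-bonded to O and single-bonded to an -OH oxygen.
The molecule carries 2 separate instances of a carboxylic acid group (-C(=O)OH) meeting every constraint; each maps to a distinct set of atoms, giving 2 matches.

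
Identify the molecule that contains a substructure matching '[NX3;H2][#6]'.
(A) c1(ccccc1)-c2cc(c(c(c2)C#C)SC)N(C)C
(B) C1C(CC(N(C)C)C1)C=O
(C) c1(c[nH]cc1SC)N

C

[NX3;H2][#6] describes a trivalent nitrogen with two H attached to carbon (a primary amine).
(A) has a dimethylamino group (-N(CH3)2) but the nitrogen has H0, not H2.
(B) has a dimethylamino group (-N(CH3)2) but the nitrogen has H0, not H2.
(C) contains a primary amino group (-NH2), which satisfies every atom and bond constraint.
So the answer is (C).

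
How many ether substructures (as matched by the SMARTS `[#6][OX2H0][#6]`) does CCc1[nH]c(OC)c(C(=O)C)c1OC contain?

[#6][OX2H0][#6] is the SMARTS for an ether: an aliphatic oxygen bridging two carbons with no H on the oxygen.
The molecule carries 2 separate instances of a methoxy ether (-OCH3) meeting every constraint; each maps to a distinct set of atoms, giving 2 matches.

2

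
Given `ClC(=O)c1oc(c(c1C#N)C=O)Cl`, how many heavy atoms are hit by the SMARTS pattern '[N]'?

1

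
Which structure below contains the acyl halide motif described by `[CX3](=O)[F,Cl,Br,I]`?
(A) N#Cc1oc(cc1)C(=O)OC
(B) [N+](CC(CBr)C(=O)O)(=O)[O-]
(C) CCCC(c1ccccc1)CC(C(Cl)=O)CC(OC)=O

C

[CX3](=O)[F,Cl,Br,I] describes a carbonyl carbon bonded to a halogen (an acyl halide).
(A) has a methyl-ester group (-C(=O)OCH3) but the carbonyl is bonded to -O-C, not to a halogen.
(B) has a carboxylic acid group (-C(=O)OH) but the carbonyl is bonded to -OH, not to a halogen.
(C) contains an acyl chloride (-C(=O)Cl), which satisfies every atom and bond constraint.
So the answer is (C).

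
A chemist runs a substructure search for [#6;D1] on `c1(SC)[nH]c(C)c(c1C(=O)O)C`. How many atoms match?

Check the 12 heavy atoms by environment: 1× n (aromatic, D2) → no; 4× c (aromatic, D3) → no; 3× C (D1) → match; 1× C (D3) → no; 2× O (D1) → no; 1× S (D2) → no.
That gives 3 matching atoms.

3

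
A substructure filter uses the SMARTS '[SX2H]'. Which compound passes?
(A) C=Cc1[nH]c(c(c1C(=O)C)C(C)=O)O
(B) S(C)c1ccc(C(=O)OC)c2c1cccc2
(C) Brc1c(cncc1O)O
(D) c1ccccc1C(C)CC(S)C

[SX2H] describes an aliphatic sulfur with two connections, one being H (a thiol).
(A) has a hydroxyl group (-OH) but it is an -OH, not an -SH.
(B) has a methylthio ether (-SCH3) but the sulfur has H0 (bonded to two carbons), not H1.
(C) has a hydroxyl group (-OH) but it is an -OH, not an -SH.
(D) contains a thiol (-SH), which satisfies every atom and bond constraint.
So the answer is (D).

D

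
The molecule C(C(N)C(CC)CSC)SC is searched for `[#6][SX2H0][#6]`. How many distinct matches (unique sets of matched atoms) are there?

2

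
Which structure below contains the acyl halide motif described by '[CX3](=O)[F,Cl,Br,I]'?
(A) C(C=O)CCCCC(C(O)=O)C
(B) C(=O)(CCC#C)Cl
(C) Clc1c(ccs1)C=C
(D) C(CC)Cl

B

[CX3](=O)[F,Cl,Br,I] describes a carbonyl carbon bonded to a halogen (an acyl halide).
(A) has a carboxylic acid group (-C(=O)OH) but the carbonyl is bonded to -OH, not to a halogen.
(B) contains an acyl chloride (-C(=O)Cl), which satisfies every atom and bond constraint.
(C) has a chloro substituent but the Cl is not on a carbonyl carbon.
(D) has a chloro substituent but the Cl is not on a carbonyl carbon.
So the answer is (B).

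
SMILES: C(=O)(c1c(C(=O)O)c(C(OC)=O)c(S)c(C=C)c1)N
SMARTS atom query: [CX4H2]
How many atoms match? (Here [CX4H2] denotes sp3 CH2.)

0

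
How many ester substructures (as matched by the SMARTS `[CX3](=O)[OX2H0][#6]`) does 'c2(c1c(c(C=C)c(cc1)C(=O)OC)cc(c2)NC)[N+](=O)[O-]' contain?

1

[CX3](=O)[OX2H0][#6] is the SMARTS for an ester: a carbonyl carbon bonded to an oxygen that is itself bonded to carbon (no H on that O).
Exactly one fragment in the molecule meets all constraints, giving 1 match.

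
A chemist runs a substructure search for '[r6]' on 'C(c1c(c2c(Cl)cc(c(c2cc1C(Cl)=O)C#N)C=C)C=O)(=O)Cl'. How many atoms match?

10

The query [r6] means: r6 matches atoms in a six-membered ring.
Check the 23 heavy atoms by environment: 10× c (aromatic, in 6-ring) → match; 6× C (acyclic) → no; 3× O (acyclic) → no; 3× Cl (acyclic) → no; 1× N (acyclic) → no.
That gives 10 matching atoms.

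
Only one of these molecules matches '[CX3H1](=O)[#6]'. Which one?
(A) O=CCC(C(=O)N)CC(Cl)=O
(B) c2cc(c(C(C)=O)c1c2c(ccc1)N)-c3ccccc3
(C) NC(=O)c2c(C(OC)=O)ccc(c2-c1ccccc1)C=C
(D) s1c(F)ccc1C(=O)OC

[CX3H1](=O)[#6] describes an sp2 carbon with one H, double-bonded to O and single-bonded to carbon (an aldehyde).
(A) contains an aldehyde (-CHO), which satisfies every atom and bond constraint.
(B) has an acetyl/ketone group (-C(=O)CH3) but the carbonyl carbon has H0 (two carbon neighbours), not H1.
(C) has a methyl-ester group (-C(=O)OCH3) but the carbonyl carbon has H0, not H1.
(D) has a methyl-ester group (-C(=O)OCH3) but the carbonyl carbon has H0, not H1.
So the answer is (A).

A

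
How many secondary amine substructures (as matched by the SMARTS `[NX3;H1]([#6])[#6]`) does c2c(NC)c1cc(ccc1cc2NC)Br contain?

2

[NX3;H1]([#6])[#6] is the SMARTS for a secondary amine: a trivalent nitrogen with one H, bonded to two carbons.
The molecule carries 2 separate instances of an N-methylamino group (-NHCH3) meeting every constraint; each maps to a distinct set of atoms, giving 2 matches.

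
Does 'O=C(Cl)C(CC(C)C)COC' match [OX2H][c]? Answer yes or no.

No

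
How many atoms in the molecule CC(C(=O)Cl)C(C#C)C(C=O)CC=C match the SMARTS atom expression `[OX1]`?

The query [OX1] means: aliphatic oxygen with one total connection — typically a carbonyl =O or an oxide.
Check the 14 heavy atoms by environment: 5× C (X4) → no; 2× C (X2) → no; 4× C (X3) → no; 2× O (X1) → match; 1× Cl (X1) → no.
That gives 2 matching atoms.

2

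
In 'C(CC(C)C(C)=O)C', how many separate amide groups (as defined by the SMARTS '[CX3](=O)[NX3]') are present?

0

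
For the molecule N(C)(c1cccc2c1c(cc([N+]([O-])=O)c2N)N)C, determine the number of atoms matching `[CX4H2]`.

0

The query [CX4H2] means: sp3 carbon (X4) with exactly two hydrogens.
Check the 18 heavy atoms by environment: 6× c (aromatic, H0, X3) → no; 4× c (aromatic, H1, X3) → no; 1× N (charge +1, H0, X3) → no; 1× O (charge -1, H0, X1) → no; 1× O (H0, X1) → no; 2× N (H2, X3) → no; 1× N (H0, X3) → no; 2× C (H3, X4) → no.
No environment satisfies the query, so 0 matching atoms.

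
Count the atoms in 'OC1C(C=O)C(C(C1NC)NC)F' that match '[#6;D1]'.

2

The query [#6;D1] means: carbon bonded to exactly one heavy atom.
Check the 13 heavy atoms by environment: 5× C (D3) → no; 2× N (D2) → no; 2× C (D1) → match; 2× O (D1) → no; 1× C (D2) → no; 1× F (D1) → no.
That gives 2 matching atoms.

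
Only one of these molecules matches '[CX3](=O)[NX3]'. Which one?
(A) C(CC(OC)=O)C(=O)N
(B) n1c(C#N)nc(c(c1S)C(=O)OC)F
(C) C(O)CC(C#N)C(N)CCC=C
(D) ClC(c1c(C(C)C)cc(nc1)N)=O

A

[CX3](=O)[NX3] describes a carbonyl carbon bonded to a trivalent nitrogen (an amide).
(A) contains a primary amide (-C(=O)NH2), which satisfies every atom and bond constraint.
(B) has a nitrile (-C#N) but the nitrile N is NX1 (triple-bonded), not NX3.
(C) has a nitrile (-C#N) but the nitrile N is NX1 (triple-bonded), not NX3.
(D) has a primary amino group (-NH2) but the -NH2 is not attached to a carbonyl carbon.
So the answer is (A).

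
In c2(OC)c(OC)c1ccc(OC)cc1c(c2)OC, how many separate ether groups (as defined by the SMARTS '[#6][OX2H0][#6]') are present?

4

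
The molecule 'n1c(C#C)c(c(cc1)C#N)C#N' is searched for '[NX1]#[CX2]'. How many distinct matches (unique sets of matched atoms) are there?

2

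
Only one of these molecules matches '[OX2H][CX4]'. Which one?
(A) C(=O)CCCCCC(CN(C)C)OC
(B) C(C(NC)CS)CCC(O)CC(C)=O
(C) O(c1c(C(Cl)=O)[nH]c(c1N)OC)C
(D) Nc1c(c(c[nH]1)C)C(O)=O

B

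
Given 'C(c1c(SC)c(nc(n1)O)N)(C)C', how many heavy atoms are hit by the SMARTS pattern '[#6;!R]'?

Check the 13 heavy atoms by environment: 2× n (aromatic, in 6-ring) → no; 4× c (aromatic, in 6-ring) → no; 1× N (acyclic) → no; 4× C (acyclic) → match; 1× O (acyclic) → no; 1× S (acyclic) → no.
That gives 4 matching atoms.

4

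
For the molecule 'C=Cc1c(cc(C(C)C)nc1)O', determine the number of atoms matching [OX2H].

1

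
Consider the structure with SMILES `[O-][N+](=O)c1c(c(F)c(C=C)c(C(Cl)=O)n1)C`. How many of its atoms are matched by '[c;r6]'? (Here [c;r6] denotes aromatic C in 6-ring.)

The query [c;r6] means: aromatic carbon that belongs to a six-membered ring.
Check the 16 heavy atoms by environment: 1× n (aromatic, in 6-ring) → no; 5× c (aromatic, in 6-ring) → match; 4× C (acyclic) → no; 2× O (acyclic) → no; 1× Cl (acyclic) → no; 1× N (charge +1, acyclic) → no; 1× O (charge -1, acyclic) → no; 1× F (acyclic) → no.
That gives 5 matching atoms.

5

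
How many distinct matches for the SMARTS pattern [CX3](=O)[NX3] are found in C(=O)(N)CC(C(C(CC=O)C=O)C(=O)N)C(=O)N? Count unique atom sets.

3

[CX3](=O)[NX3] is the SMARTS for an amide: a carbonyl carbon bonded to a trivalent nitrogen.
The molecule carries 3 separate instances of a primary amide (-C(=O)NH2) meeting every constraint; each maps to a distinct set of atoms, giving 3 matches.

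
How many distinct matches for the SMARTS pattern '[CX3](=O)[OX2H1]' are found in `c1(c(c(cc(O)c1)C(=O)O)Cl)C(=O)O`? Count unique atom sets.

2

[CX3](=O)[OX2H1] is the SMARTS for a carboxylic acid: an sp2 carbon double-bonded to O and single-bonded to an -OH oxygen.
The molecule carries 2 separate instances of a carboxylic acid group (-C(=O)OH) meeting every constraint; each maps to a distinct set of atoms, giving 2 matches.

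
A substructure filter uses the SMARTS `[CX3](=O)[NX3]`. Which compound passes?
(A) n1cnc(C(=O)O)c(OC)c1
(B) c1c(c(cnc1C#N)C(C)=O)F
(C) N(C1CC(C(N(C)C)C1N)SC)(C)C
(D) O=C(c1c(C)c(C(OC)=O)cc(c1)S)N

[CX3](=O)[NX3] describes a carbonyl carbon bonded to a trivalent nitrogen (an amide).
(A) has a carboxylic acid group (-C(=O)OH) but the carbonyl is bonded to O, not to an NX3 nitrogen.
(B) has a nitrile (-C#N) but the nitrile N is NX1 (triple-bonded), not NX3.
(C) has a primary amino group (-NH2) but the -NH2 is not attached to a carbonyl carbon.
(D) contains a primary amide (-C(=O)NH2), which satisfies every atom and bond constraint.
So the answer is (D).

D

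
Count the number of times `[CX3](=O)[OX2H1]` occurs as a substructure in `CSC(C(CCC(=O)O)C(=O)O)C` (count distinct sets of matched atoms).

2

[CX3](=O)[OX2H1] is the SMARTS for a carboxylic acid: an sp2 carbon double-bonded to O and single-bonded to an -OH oxygen.
The molecule carries 2 separate instances of a carboxylic acid group (-C(=O)OH) meeting every constraint; each maps to a distinct set of atoms, giving 2 matches.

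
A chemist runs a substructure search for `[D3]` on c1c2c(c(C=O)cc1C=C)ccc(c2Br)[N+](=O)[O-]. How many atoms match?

Check the 18 heavy atoms by environment: 6× c (aromatic, D3) → match; 4× c (aromatic, D2) → no; 1× N (charge +1, D3) → match; 1× O (charge -1, D1) → no; 2× O (D1) → no; 2× C (D2) → no; 1× C (D1) → no; 1× Br (D1) → no.
Summing the matching environments: 6 + 1 = 7 matching atoms.

7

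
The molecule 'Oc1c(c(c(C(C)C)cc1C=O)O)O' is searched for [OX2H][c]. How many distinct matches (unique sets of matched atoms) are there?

3

[OX2H][c] is the SMARTS for a phenol: a hydroxyl oxygen attached to an aromatic carbon.
The molecule carries 3 separate instances of a hydroxyl group (-OH) meeting every constraint; each maps to a distinct set of atoms, giving 3 matches.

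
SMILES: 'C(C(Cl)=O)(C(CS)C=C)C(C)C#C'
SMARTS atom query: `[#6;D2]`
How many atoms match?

3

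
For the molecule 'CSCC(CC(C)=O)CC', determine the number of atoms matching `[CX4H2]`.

3

Check the 10 heavy atoms by environment: 3× C (H2, X4) → match; 1× C (H1, X4) → no; 1× C (H0, X3) → no; 1× O (H0, X1) → no; 3× C (H3, X4) → no; 1× S (H0, X2) → no.
That gives 3 matching atoms.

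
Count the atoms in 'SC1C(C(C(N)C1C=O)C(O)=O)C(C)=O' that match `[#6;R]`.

5

The query [#6;R] means: carbon that is part of a ring.
Check the 15 heavy atoms by environment: 5× C (in 5-ring) → match; 4× C (acyclic) → no; 4× O (acyclic) → no; 1× N (acyclic) → no; 1× S (acyclic) → no.
That gives 5 matching atoms.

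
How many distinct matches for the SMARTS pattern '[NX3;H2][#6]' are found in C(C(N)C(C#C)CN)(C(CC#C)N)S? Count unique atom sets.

3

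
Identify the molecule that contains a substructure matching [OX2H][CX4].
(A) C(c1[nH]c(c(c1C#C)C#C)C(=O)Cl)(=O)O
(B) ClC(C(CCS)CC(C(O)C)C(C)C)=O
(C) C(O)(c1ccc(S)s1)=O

[OX2H][CX4] describes a hydroxyl oxygen bound to an sp3 (X4) carbon (an aliphatic alcohol).
(A) has a carboxylic acid group (-C(=O)OH) but the -OH is on a CX3 carbonyl carbon, not a CX4 carbon.
(B) contains a hydroxyl group (-OH), which satisfies every atom and bond constraint.
(C) has a carboxylic acid group (-C(=O)OH) but the -OH is on a CX3 carbonyl carbon, not a CX4 carbon.
So the answer is (B).

B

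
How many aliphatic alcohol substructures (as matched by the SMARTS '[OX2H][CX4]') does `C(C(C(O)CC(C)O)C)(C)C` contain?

2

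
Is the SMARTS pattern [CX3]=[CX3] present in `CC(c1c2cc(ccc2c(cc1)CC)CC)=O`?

No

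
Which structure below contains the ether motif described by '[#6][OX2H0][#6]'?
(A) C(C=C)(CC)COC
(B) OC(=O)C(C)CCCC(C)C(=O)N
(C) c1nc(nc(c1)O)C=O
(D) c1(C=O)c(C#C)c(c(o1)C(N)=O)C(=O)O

[#6][OX2H0][#6] describes an aliphatic oxygen bridging two carbons with no H on the oxygen (an ether).
(A) contains a methoxy ether (-OCH3), which satisfies every atom and bond constraint.
(B) has a carboxylic acid group (-C(=O)OH) but the -OH oxygen has H1; the =O is OX1, not OX2.
(C) has a hydroxyl group (-OH) but the oxygen has H1, not H0 bridging two carbons.
(D) has a carboxylic acid group (-C(=O)OH) but the -OH oxygen has H1; the =O is OX1, not OX2.
So the answer is (A).

A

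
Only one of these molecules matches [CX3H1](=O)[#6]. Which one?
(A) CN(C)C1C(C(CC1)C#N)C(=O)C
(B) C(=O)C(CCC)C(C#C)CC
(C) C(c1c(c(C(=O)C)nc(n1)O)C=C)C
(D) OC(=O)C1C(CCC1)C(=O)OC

[CX3H1](=O)[#6] describes an sp2 carbon with one H, double-bonded to O and single-bonded to carbon (an aldehyde).
(A) has an acetyl/ketone group (-C(=O)CH3) but the carbonyl carbon has H0 (two carbon neighbours), not H1.
(B) contains an aldehyde (-CHO), which satisfies every atom and bond constraint.
(C) has an acetyl/ketone group (-C(=O)CH3) but the carbonyl carbon has H0 (two carbon neighbours), not H1.
(D) has a methyl-ester group (-C(=O)OCH3) but the carbonyl carbon has H0, not H1.
So the answer is (B).

B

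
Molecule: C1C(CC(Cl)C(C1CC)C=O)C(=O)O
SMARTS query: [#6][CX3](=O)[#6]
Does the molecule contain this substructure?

No

The pattern [#6][CX3](=O)[#6] describes a carbonyl carbon (no H) flanked by two carbons — a ketone.
The closest candidate here is an aldehyde (-CHO), but the carbonyl carbon has H1, so it is not flanked by two carbons. No other fragment satisfies the full query, so there is no match.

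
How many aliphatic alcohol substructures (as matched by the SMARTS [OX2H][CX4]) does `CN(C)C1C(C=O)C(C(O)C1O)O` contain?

3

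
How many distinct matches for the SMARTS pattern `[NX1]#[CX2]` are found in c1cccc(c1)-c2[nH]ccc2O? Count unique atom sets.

[NX1]#[CX2] is the SMARTS for a nitrile: a nitrogen triple-bonded to a two-connected carbon.
No fragment in the molecule satisfies every constraint, giving 0 matches.

0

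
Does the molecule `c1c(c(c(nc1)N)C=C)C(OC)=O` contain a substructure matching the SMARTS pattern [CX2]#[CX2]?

The pattern [CX2]#[CX2] describes a carbon-carbon triple bond — an alkyne.
The closest candidate here is a vinyl group (-CH=CH2), but the C=C is a double bond; both carbons are CX3, not CX2. No other fragment satisfies the full query, so there is no match.

No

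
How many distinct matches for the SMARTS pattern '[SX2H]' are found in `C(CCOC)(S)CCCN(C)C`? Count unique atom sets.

1

[SX2H] is the SMARTS for a thiol: an aliphatic sulfur with two connections, one being H.
Exactly one fragment in the molecule meets all constraints, giving 1 match.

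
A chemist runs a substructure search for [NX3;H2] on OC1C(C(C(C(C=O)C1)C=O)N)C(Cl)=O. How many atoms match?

1

The query [NX3;H2] means: aliphatic N with 3 total connections, two of them H — an -NH2 nitrogen (amine or amide).
Check the 15 heavy atoms by environment: 5× C (H1, X4) → no; 1× C (H2, X4) → no; 2× C (H1, X3) → no; 3× O (H0, X1) → no; 1× C (H0, X3) → no; 1× Cl (H0, X1) → no; 1× N (H2, X3) → match; 1× O (H1, X2) → no.
That gives 1 matching atom.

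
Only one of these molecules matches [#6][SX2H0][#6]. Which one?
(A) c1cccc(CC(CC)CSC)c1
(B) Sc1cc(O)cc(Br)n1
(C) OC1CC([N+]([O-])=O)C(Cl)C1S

[#6][SX2H0][#6] describes an aliphatic sulfur bridging two carbons with no H on the sulfur (a thioether).
(A) contains a methylthio ether (-SCH3), which satisfies every atom and bond constraint.
(B) has a thiol (-SH) but the sulfur has H1, not H0 bridging two carbons.
(C) has a thiol (-SH) but the sulfur has H1, not H0 bridging two carbons.
So the answer is (A).

A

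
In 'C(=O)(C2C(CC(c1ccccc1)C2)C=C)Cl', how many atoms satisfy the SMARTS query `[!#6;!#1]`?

2

Check the 16 heavy atoms by environment: 8× C → no; 6× c (aromatic) → no; 1× O → match; 1× Cl → match.
Summing the matching environments: 1 + 1 = 2 matching atoms.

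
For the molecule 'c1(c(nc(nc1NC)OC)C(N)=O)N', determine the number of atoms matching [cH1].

0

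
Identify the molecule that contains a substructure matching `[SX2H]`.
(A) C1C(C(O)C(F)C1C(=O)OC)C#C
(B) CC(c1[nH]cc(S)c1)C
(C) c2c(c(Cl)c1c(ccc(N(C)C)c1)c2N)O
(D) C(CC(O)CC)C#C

B

[SX2H] describes an aliphatic sulfur with two connections, one being H (a thiol).
(A) has a hydroxyl group (-OH) but it is an -OH, not an -SH.
(B) contains a thiol (-SH), which satisfies every atom and bond constraint.
(C) has a hydroxyl group (-OH) but it is an -OH, not an -SH.
(D) has a hydroxyl group (-OH) but it is an -OH, not an -SH.
So the answer is (B).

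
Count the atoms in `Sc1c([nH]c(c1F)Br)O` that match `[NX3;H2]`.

The query [NX3;H2] means: aliphatic N with 3 total connections, two of them H — an -NH2 nitrogen (amine or amide).
Check the 9 heavy atoms by environment: 1× n (aromatic, H1, X3) → no; 4× c (aromatic, H0, X3) → no; 1× S (H1, X2) → no; 1× F (H0, X1) → no; 1× Br (H0, X1) → no; 1× O (H1, X2) → no.
No environment satisfies the query, so 0 matching atoms.

0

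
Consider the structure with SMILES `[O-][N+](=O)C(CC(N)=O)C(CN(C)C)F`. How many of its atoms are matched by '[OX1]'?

3

The query [OX1] means: aliphatic oxygen with one total connection — typically a carbonyl =O or an oxide.
Check the 14 heavy atoms by environment: 6× C (X4) → no; 1× F (X1) → no; 2× N (X3) → no; 1× N (charge +1, X3) → no; 1× O (charge -1, X1) → match; 2× O (X1) → match; 1× C (X3) → no.
Summing the matching environments: 1 + 2 = 3 matching atoms.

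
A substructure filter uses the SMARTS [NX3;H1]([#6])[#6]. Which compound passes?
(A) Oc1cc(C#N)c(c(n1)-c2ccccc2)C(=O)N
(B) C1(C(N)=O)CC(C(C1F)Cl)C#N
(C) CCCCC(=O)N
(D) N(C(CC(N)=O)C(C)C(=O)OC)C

D

[NX3;H1]([#6])[#6] describes a trivalent nitrogen with one H, bonded to two carbons (a secondary amine).
(A) has a primary amide (-C(=O)NH2) but the -C(=O)NH2 nitrogen has H2, not H1.
(B) has a primary amide (-C(=O)NH2) but the -C(=O)NH2 nitrogen has H2, not H1.
(C) has a primary amide (-C(=O)NH2) but the -C(=O)NH2 nitrogen has H2, not H1.
(D) contains an N-methylamino group (-NHCH3), which satisfies every atom and bond constraint.
So the answer is (D).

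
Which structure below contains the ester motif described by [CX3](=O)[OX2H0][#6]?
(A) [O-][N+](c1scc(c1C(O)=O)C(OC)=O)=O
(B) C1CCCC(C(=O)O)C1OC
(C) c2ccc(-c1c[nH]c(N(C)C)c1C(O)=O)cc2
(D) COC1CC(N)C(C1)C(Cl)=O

[CX3](=O)[OX2H0][#6] describes a carbonyl carbon bonded to an oxygen that is itself bonded to carbon (no H on that O) (an ester).
(A) contains a methyl-ester group (-C(=O)OCH3), which satisfies every atom and bond constraint.
(B) has a carboxylic acid group (-C(=O)OH) but the singly-bonded O carries H (OX2H1, not H0).
(C) has a carboxylic acid group (-C(=O)OH) but the singly-bonded O carries H (OX2H1, not H0).
(D) has a methoxy ether (-OCH3) but the ether oxygen is not adjacent to a C=O carbon.
So the answer is (A).

A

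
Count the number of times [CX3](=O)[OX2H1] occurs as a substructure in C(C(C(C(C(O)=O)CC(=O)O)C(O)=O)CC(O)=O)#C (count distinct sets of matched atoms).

4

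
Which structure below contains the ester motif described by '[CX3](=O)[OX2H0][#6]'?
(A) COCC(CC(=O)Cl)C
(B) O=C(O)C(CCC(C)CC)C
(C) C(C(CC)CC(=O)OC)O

C

[CX3](=O)[OX2H0][#6] describes a carbonyl carbon bonded to an oxygen that is itself bonded to carbon (no H on that O) (an ester).
(A) has a methoxy ether (-OCH3) but the ether oxygen is not adjacent to a C=O carbon.
(B) has a carboxylic acid group (-C(=O)OH) but the singly-bonded O carries H (OX2H1, not H0).
(C) contains a methyl-ester group (-C(=O)OCH3), which satisfies every atom and bond constraint.
So the answer is (C).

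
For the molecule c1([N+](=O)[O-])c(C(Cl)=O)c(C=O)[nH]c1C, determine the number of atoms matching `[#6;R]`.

4

The query [#6;R] means: carbon that is part of a ring.
Check the 14 heavy atoms by environment: 1× n (aromatic, in 5-ring) → no; 4× c (aromatic, in 5-ring) → match; 3× C (acyclic) → no; 3× O (acyclic) → no; 1× Cl (acyclic) → no; 1× N (charge +1, acyclic) → no; 1× O (charge -1, acyclic) → no.
That gives 4 matching atoms.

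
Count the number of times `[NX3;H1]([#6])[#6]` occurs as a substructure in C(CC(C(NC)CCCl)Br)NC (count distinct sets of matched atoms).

[NX3;H1]([#6])[#6] is the SMARTS for a secondary amine: a trivalent nitrogen with one H, bonded to two carbons.
The molecule carries 2 separate instances of an N-methylamino group (-NHCH3) meeting every constraint; each maps to a distinct set of atoms, giving 2 matches.

2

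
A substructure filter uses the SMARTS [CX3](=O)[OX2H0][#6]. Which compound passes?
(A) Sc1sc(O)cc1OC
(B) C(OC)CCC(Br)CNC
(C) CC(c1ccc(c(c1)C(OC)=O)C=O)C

C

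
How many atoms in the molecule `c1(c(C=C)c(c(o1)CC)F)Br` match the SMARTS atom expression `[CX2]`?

0

The query [CX2] means: C with X2: aliphatic carbon with exactly 2 total connections.
Check the 11 heavy atoms by environment: 1× o (aromatic, X2) → no; 4× c (aromatic, X3) → no; 2× C (X3) → no; 1× F (X1) → no; 2× C (X4) → no; 1× Br (X1) → no.
No environment satisfies the query, so 0 matching atoms.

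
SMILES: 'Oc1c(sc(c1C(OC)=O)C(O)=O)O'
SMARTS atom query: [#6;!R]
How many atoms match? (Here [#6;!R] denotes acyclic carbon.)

3

The query [#6;!R] means: carbon not in any ring.
Check the 14 heavy atoms by environment: 1× s (aromatic, in 5-ring) → no; 4× c (aromatic, in 5-ring) → no; 6× O (acyclic) → no; 3× C (acyclic) → match.
That gives 3 matching atoms.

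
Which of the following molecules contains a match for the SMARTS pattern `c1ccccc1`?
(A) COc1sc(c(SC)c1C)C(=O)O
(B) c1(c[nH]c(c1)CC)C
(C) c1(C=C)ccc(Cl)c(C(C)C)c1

c1ccccc1 describes six aromatic carbons in a ring (a benzene ring).
(A) has a methyl group (-CH3) but no six-membered all-carbon aromatic ring is present.
(B) has a methyl group (-CH3) but no six-membered all-carbon aromatic ring is present.
(C) contains the required atom environment, so the pattern matches.
So the answer is (C).

C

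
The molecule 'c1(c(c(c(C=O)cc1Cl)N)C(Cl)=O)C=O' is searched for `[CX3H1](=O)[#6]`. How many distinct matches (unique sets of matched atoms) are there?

2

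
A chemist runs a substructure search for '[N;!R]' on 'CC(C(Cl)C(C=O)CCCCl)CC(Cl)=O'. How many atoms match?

0

Check the 15 heavy atoms by environment: 10× C (acyclic) → no; 2× O (acyclic) → no; 3× Cl (acyclic) → no.
No environment satisfies the query, so 0 matching atoms.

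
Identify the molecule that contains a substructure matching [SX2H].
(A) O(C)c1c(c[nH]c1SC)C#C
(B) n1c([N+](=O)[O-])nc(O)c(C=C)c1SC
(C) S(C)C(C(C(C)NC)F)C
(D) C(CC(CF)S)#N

D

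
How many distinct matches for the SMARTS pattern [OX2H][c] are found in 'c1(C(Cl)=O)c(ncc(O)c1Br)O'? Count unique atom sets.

[OX2H][c] is the SMARTS for a phenol: a hydroxyl oxygen attached to an aromatic carbon.
The molecule carries 2 separate instances of a hydroxyl group (-OH) meeting every constraint; each maps to a distinct set of atoms, giving 2 matches.

2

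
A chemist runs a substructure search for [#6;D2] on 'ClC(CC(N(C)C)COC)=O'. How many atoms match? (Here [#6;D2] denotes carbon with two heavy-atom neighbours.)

2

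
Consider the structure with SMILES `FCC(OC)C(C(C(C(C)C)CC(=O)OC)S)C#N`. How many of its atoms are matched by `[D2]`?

The query [D2] means: atom with exactly two heavy-atom neighbours.
Check the 19 heavy atoms by environment: 3× C (D2) → match; 6× C (D3) → no; 1× O (D1) → no; 2× O (D2) → match; 4× C (D1) → no; 1× F (D1) → no; 1× S (D1) → no; 1× N (D1) → no.
Summing the matching environments: 3 + 2 = 5 matching atoms.

5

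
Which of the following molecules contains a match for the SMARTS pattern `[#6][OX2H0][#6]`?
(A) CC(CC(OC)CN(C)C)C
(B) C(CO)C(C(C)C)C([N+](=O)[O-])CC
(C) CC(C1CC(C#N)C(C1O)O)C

[#6][OX2H0][#6] describes an aliphatic oxygen bridging two carbons with no H on the oxygen (an ether).
(A) contains a methoxy ether (-OCH3), which satisfies every atom and bond constraint.
(B) has a hydroxyl group (-OH) but the oxygen has H1, not H0 bridging two carbons.
(C) has a hydroxyl group (-OH) but the oxygen has H1, not H0 bridging two carbons.
So the answer is (A).

A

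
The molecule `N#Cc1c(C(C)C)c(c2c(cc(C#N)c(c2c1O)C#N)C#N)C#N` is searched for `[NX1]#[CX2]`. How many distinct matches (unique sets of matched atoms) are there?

5

[NX1]#[CX2] is the SMARTS for a nitrile: a nitrogen triple-bonded to a two-connected carbon.
The molecule carries 5 separate instances of a nitrile (-C#N) meeting every constraint; each maps to a distinct set of atoms, giving 5 matches.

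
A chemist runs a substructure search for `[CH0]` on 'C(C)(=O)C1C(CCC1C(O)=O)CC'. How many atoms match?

The query [CH0] means: aliphatic carbon with no attached hydrogen.
Check the 13 heavy atoms by environment: 3× C (H1) → no; 3× C (H2) → no; 2× C (H0) → match; 2× O (H0) → no; 2× C (H3) → no; 1× O (H1) → no.
That gives 2 matching atoms.

2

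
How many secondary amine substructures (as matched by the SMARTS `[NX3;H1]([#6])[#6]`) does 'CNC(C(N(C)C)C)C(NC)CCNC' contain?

3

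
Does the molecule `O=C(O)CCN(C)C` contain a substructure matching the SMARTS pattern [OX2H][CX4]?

No

The pattern [OX2H][CX4] describes a hydroxyl oxygen bound to an sp3 (X4) carbon — an aliphatic alcohol.
The closest candidate here is a carboxylic acid group (-C(=O)OH), but the -OH is on a CX3 carbonyl carbon, not a CX4 carbon. No other fragment satisfies the full query, so there is no match.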